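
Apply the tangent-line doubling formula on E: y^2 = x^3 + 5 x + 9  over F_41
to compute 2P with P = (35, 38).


Doubling: s = (3 x1^2 + a) / (2 y1)
s = (3*35^2 + 5) / (2*38) mod 41 = 29
x3 = s^2 - 2 x1 mod 41 = 29^2 - 2*35 = 33
y3 = s (x1 - x3) - y1 mod 41 = 29 * (35 - 33) - 38 = 20

2P = (33, 20)


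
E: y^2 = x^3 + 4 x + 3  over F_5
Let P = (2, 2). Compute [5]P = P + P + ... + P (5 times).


k = 5 = 101_2 (binary, LSB first: 101)
Double-and-add from P = (2, 2):
  bit 0 = 1: acc = O + (2, 2) = (2, 2)
  bit 1 = 0: acc unchanged = (2, 2)
  bit 2 = 1: acc = (2, 2) + (2, 2) = (2, 3)

5P = (2, 3)


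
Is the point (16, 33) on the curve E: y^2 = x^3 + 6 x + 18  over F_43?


Check whether y^2 = x^3 + 6 x + 18 (mod 43) for (x, y) = (16, 33).
LHS: y^2 = 33^2 mod 43 = 14
RHS: x^3 + 6 x + 18 = 16^3 + 6*16 + 18 mod 43 = 39
LHS != RHS

No, not on the curve


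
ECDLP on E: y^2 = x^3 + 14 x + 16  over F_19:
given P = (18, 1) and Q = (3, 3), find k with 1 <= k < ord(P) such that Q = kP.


Enumerate multiples of P until we hit Q = (3, 3):
  1P = (18, 1)
  2P = (3, 3)
Match found at i = 2.

k = 2


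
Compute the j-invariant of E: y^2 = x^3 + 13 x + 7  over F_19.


Delta = -16(4 a^3 + 27 b^2) mod 19 = 9
-1728 * (4 a)^3 = -1728 * (4*13)^3 mod 19 = 8
j = 8 * 9^(-1) mod 19 = 3

j = 3 (mod 19)


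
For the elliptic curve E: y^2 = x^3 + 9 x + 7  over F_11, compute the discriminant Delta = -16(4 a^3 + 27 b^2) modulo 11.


4 a^3 + 27 b^2 = 4*9^3 + 27*7^2 = 2916 + 1323 = 4239
Delta = -16 * (4239) = -67824
Delta mod 11 = 2

Delta = 2 (mod 11)


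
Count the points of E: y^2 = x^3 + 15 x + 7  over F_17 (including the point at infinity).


For each x in F_17, count y with y^2 = x^3 + 15 x + 7 mod 17:
  x = 7: RHS = 13, y in [8, 9]  -> 2 point(s)
  x = 9: RHS = 4, y in [2, 15]  -> 2 point(s)
  x = 10: RHS = 1, y in [1, 16]  -> 2 point(s)
  x = 13: RHS = 2, y in [6, 11]  -> 2 point(s)
  x = 16: RHS = 8, y in [5, 12]  -> 2 point(s)
Affine points: 10. Add the point at infinity: total = 11.

#E(F_17) = 11


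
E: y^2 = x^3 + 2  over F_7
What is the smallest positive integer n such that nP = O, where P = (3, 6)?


Compute successive multiples of P until we hit O:
  1P = (3, 6)
  2P = (3, 1)
  3P = O

ord(P) = 3


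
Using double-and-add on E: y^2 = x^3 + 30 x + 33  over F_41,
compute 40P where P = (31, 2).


k = 40 = 101000_2 (binary, LSB first: 000101)
Double-and-add from P = (31, 2):
  bit 0 = 0: acc unchanged = O
  bit 1 = 0: acc unchanged = O
  bit 2 = 0: acc unchanged = O
  bit 3 = 1: acc = O + (18, 3) = (18, 3)
  bit 4 = 0: acc unchanged = (18, 3)
  bit 5 = 1: acc = (18, 3) + (21, 24) = (10, 12)

40P = (10, 12)


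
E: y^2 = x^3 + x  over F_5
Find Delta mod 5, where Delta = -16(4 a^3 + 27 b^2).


4 a^3 + 27 b^2 = 4*1^3 + 27*0^2 = 4 + 0 = 4
Delta = -16 * (4) = -64
Delta mod 5 = 1

Delta = 1 (mod 5)


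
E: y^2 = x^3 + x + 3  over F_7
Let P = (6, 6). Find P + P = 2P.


Doubling: s = (3 x1^2 + a) / (2 y1)
s = (3*6^2 + 1) / (2*6) mod 7 = 5
x3 = s^2 - 2 x1 mod 7 = 5^2 - 2*6 = 6
y3 = s (x1 - x3) - y1 mod 7 = 5 * (6 - 6) - 6 = 1

2P = (6, 1)


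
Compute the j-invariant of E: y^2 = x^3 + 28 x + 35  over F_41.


Delta = -16(4 a^3 + 27 b^2) mod 41 = 6
-1728 * (4 a)^3 = -1728 * (4*28)^3 mod 41 = 32
j = 32 * 6^(-1) mod 41 = 19

j = 19 (mod 41)


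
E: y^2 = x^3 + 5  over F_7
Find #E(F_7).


For each x in F_7, count y with y^2 = x^3 + 0 x + 5 mod 7:
  x = 3: RHS = 4, y in [2, 5]  -> 2 point(s)
  x = 5: RHS = 4, y in [2, 5]  -> 2 point(s)
  x = 6: RHS = 4, y in [2, 5]  -> 2 point(s)
Affine points: 6. Add the point at infinity: total = 7.

#E(F_7) = 7


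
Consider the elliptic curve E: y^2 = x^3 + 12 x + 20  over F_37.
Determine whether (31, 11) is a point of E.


Check whether y^2 = x^3 + 12 x + 20 (mod 37) for (x, y) = (31, 11).
LHS: y^2 = 11^2 mod 37 = 10
RHS: x^3 + 12 x + 20 = 31^3 + 12*31 + 20 mod 37 = 28
LHS != RHS

No, not on the curve


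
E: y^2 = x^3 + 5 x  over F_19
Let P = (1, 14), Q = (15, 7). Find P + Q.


P != Q, so use the chord formula.
s = (y2 - y1) / (x2 - x1) = (12) / (14) mod 19 = 9
x3 = s^2 - x1 - x2 mod 19 = 9^2 - 1 - 15 = 8
y3 = s (x1 - x3) - y1 mod 19 = 9 * (1 - 8) - 14 = 18

P + Q = (8, 18)


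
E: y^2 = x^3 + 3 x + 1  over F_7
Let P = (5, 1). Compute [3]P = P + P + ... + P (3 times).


k = 3 = 11_2 (binary, LSB first: 11)
Double-and-add from P = (5, 1):
  bit 0 = 1: acc = O + (5, 1) = (5, 1)
  bit 1 = 1: acc = (5, 1) + (6, 2) = (4, 0)

3P = (4, 0)


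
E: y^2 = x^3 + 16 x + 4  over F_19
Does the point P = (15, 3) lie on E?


Check whether y^2 = x^3 + 16 x + 4 (mod 19) for (x, y) = (15, 3).
LHS: y^2 = 3^2 mod 19 = 9
RHS: x^3 + 16 x + 4 = 15^3 + 16*15 + 4 mod 19 = 9
LHS = RHS

Yes, on the curve


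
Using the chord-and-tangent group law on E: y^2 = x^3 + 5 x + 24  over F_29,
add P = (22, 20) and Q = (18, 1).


P != Q, so use the chord formula.
s = (y2 - y1) / (x2 - x1) = (10) / (25) mod 29 = 12
x3 = s^2 - x1 - x2 mod 29 = 12^2 - 22 - 18 = 17
y3 = s (x1 - x3) - y1 mod 29 = 12 * (22 - 17) - 20 = 11

P + Q = (17, 11)


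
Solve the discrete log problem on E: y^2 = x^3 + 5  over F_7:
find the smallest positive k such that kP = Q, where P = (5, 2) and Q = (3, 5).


Enumerate multiples of P until we hit Q = (3, 5):
  1P = (5, 2)
  2P = (6, 2)
  3P = (3, 5)
Match found at i = 3.

k = 3


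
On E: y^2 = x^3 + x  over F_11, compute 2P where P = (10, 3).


Doubling: s = (3 x1^2 + a) / (2 y1)
s = (3*10^2 + 1) / (2*3) mod 11 = 8
x3 = s^2 - 2 x1 mod 11 = 8^2 - 2*10 = 0
y3 = s (x1 - x3) - y1 mod 11 = 8 * (10 - 0) - 3 = 0

2P = (0, 0)


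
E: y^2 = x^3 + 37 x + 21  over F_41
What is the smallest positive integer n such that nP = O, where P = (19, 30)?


Compute successive multiples of P until we hit O:
  1P = (19, 30)
  2P = (28, 7)
  3P = (39, 12)
  4P = (8, 38)
  5P = (23, 40)
  6P = (36, 30)
  7P = (27, 11)
  8P = (0, 12)
  ... (continuing to 20P)
  20P = O

ord(P) = 20


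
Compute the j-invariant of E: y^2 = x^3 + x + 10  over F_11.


Delta = -16(4 a^3 + 27 b^2) mod 11 = 10
-1728 * (4 a)^3 = -1728 * (4*1)^3 mod 11 = 2
j = 2 * 10^(-1) mod 11 = 9

j = 9 (mod 11)


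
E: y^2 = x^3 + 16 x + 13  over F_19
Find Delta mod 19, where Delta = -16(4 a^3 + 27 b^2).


4 a^3 + 27 b^2 = 4*16^3 + 27*13^2 = 16384 + 4563 = 20947
Delta = -16 * (20947) = -335152
Delta mod 19 = 8

Delta = 8 (mod 19)


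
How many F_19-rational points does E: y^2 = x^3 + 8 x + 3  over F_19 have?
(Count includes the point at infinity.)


For each x in F_19, count y with y^2 = x^3 + 8 x + 3 mod 19:
  x = 3: RHS = 16, y in [4, 15]  -> 2 point(s)
  x = 4: RHS = 4, y in [2, 17]  -> 2 point(s)
  x = 5: RHS = 16, y in [4, 15]  -> 2 point(s)
  x = 6: RHS = 1, y in [1, 18]  -> 2 point(s)
  x = 8: RHS = 9, y in [3, 16]  -> 2 point(s)
  x = 9: RHS = 6, y in [5, 14]  -> 2 point(s)
  x = 10: RHS = 0, y in [0]  -> 1 point(s)
  x = 11: RHS = 16, y in [4, 15]  -> 2 point(s)
  x = 13: RHS = 5, y in [9, 10]  -> 2 point(s)
  x = 14: RHS = 9, y in [3, 16]  -> 2 point(s)
  x = 16: RHS = 9, y in [3, 16]  -> 2 point(s)
  x = 17: RHS = 17, y in [6, 13]  -> 2 point(s)
Affine points: 23. Add the point at infinity: total = 24.

#E(F_19) = 24


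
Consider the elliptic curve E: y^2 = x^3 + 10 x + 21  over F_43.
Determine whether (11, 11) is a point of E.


Check whether y^2 = x^3 + 10 x + 21 (mod 43) for (x, y) = (11, 11).
LHS: y^2 = 11^2 mod 43 = 35
RHS: x^3 + 10 x + 21 = 11^3 + 10*11 + 21 mod 43 = 0
LHS != RHS

No, not on the curve


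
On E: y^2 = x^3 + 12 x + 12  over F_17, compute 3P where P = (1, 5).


k = 3 = 11_2 (binary, LSB first: 11)
Double-and-add from P = (1, 5):
  bit 0 = 1: acc = O + (1, 5) = (1, 5)
  bit 1 = 1: acc = (1, 5) + (13, 11) = (16, 13)

3P = (16, 13)


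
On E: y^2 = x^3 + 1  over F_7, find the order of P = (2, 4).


Compute successive multiples of P until we hit O:
  1P = (2, 4)
  2P = (0, 6)
  3P = (6, 0)
  4P = (0, 1)
  5P = (2, 3)
  6P = O

ord(P) = 6


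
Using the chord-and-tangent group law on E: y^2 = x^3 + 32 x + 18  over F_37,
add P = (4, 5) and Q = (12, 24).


P != Q, so use the chord formula.
s = (y2 - y1) / (x2 - x1) = (19) / (8) mod 37 = 7
x3 = s^2 - x1 - x2 mod 37 = 7^2 - 4 - 12 = 33
y3 = s (x1 - x3) - y1 mod 37 = 7 * (4 - 33) - 5 = 14

P + Q = (33, 14)


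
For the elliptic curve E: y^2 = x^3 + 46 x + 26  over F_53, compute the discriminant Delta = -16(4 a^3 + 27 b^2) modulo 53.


4 a^3 + 27 b^2 = 4*46^3 + 27*26^2 = 389344 + 18252 = 407596
Delta = -16 * (407596) = -6521536
Delta mod 53 = 8

Delta = 8 (mod 53)


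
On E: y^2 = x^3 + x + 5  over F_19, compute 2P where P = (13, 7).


Doubling: s = (3 x1^2 + a) / (2 y1)
s = (3*13^2 + 1) / (2*7) mod 19 = 1
x3 = s^2 - 2 x1 mod 19 = 1^2 - 2*13 = 13
y3 = s (x1 - x3) - y1 mod 19 = 1 * (13 - 13) - 7 = 12

2P = (13, 12)


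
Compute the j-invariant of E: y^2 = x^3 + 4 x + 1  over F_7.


Delta = -16(4 a^3 + 27 b^2) mod 7 = 1
-1728 * (4 a)^3 = -1728 * (4*4)^3 mod 7 = 1
j = 1 * 1^(-1) mod 7 = 1

j = 1 (mod 7)


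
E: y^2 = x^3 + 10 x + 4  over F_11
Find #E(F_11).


For each x in F_11, count y with y^2 = x^3 + 10 x + 4 mod 11:
  x = 0: RHS = 4, y in [2, 9]  -> 2 point(s)
  x = 1: RHS = 4, y in [2, 9]  -> 2 point(s)
  x = 4: RHS = 9, y in [3, 8]  -> 2 point(s)
  x = 5: RHS = 3, y in [5, 6]  -> 2 point(s)
  x = 6: RHS = 5, y in [4, 7]  -> 2 point(s)
  x = 9: RHS = 9, y in [3, 8]  -> 2 point(s)
  x = 10: RHS = 4, y in [2, 9]  -> 2 point(s)
Affine points: 14. Add the point at infinity: total = 15.

#E(F_11) = 15


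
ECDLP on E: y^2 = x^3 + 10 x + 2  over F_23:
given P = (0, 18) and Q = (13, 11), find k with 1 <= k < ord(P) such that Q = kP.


Enumerate multiples of P until we hit Q = (13, 11):
  1P = (0, 18)
  2P = (1, 6)
  3P = (5, 19)
  4P = (7, 22)
  5P = (6, 18)
  6P = (17, 5)
  7P = (19, 6)
  8P = (13, 12)
  9P = (3, 17)
  10P = (15, 10)
  11P = (9, 19)
  12P = (16, 16)
  13P = (16, 7)
  14P = (9, 4)
  15P = (15, 13)
  16P = (3, 6)
  17P = (13, 11)
Match found at i = 17.

k = 17


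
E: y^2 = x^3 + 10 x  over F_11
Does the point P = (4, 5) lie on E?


Check whether y^2 = x^3 + 10 x + 0 (mod 11) for (x, y) = (4, 5).
LHS: y^2 = 5^2 mod 11 = 3
RHS: x^3 + 10 x + 0 = 4^3 + 10*4 + 0 mod 11 = 5
LHS != RHS

No, not on the curve


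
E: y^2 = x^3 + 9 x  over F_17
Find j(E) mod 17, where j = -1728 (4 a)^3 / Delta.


Delta = -16(4 a^3 + 27 b^2) mod 17 = 9
-1728 * (4 a)^3 = -1728 * (4*9)^3 mod 17 = 14
j = 14 * 9^(-1) mod 17 = 11

j = 11 (mod 17)


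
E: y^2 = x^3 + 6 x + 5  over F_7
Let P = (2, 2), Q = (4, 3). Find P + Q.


P != Q, so use the chord formula.
s = (y2 - y1) / (x2 - x1) = (1) / (2) mod 7 = 4
x3 = s^2 - x1 - x2 mod 7 = 4^2 - 2 - 4 = 3
y3 = s (x1 - x3) - y1 mod 7 = 4 * (2 - 3) - 2 = 1

P + Q = (3, 1)


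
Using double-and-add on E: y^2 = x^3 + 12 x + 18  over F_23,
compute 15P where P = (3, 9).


k = 15 = 1111_2 (binary, LSB first: 1111)
Double-and-add from P = (3, 9):
  bit 0 = 1: acc = O + (3, 9) = (3, 9)
  bit 1 = 1: acc = (3, 9) + (7, 13) = (14, 3)
  bit 2 = 1: acc = (14, 3) + (12, 21) = (9, 21)
  bit 3 = 1: acc = (9, 21) + (15, 13) = (11, 20)

15P = (11, 20)


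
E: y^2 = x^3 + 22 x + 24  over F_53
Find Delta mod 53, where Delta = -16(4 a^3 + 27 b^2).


4 a^3 + 27 b^2 = 4*22^3 + 27*24^2 = 42592 + 15552 = 58144
Delta = -16 * (58144) = -930304
Delta mod 53 = 5

Delta = 5 (mod 53)


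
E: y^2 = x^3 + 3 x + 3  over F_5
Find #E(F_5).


For each x in F_5, count y with y^2 = x^3 + 3 x + 3 mod 5:
  x = 3: RHS = 4, y in [2, 3]  -> 2 point(s)
  x = 4: RHS = 4, y in [2, 3]  -> 2 point(s)
Affine points: 4. Add the point at infinity: total = 5.

#E(F_5) = 5


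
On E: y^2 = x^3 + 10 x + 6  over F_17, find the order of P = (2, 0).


Compute successive multiples of P until we hit O:
  1P = (2, 0)
  2P = O

ord(P) = 2


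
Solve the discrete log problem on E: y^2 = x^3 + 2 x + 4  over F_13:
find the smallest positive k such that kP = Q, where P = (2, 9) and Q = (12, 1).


Enumerate multiples of P until we hit Q = (12, 1):
  1P = (2, 9)
  2P = (8, 8)
  3P = (7, 7)
  4P = (0, 11)
  5P = (12, 1)
Match found at i = 5.

k = 5


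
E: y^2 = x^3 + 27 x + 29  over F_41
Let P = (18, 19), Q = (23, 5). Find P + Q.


P != Q, so use the chord formula.
s = (y2 - y1) / (x2 - x1) = (27) / (5) mod 41 = 30
x3 = s^2 - x1 - x2 mod 41 = 30^2 - 18 - 23 = 39
y3 = s (x1 - x3) - y1 mod 41 = 30 * (18 - 39) - 19 = 7

P + Q = (39, 7)


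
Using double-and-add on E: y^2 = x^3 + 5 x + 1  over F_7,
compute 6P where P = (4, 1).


k = 6 = 110_2 (binary, LSB first: 011)
Double-and-add from P = (4, 1):
  bit 0 = 0: acc unchanged = O
  bit 1 = 1: acc = O + (3, 1) = (3, 1)
  bit 2 = 1: acc = (3, 1) + (5, 2) = (1, 0)

6P = (1, 0)


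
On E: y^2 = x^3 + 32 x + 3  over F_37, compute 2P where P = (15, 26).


Doubling: s = (3 x1^2 + a) / (2 y1)
s = (3*15^2 + 32) / (2*26) mod 37 = 20
x3 = s^2 - 2 x1 mod 37 = 20^2 - 2*15 = 0
y3 = s (x1 - x3) - y1 mod 37 = 20 * (15 - 0) - 26 = 15

2P = (0, 15)


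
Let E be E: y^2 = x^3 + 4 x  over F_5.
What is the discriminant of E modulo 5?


4 a^3 + 27 b^2 = 4*4^3 + 27*0^2 = 256 + 0 = 256
Delta = -16 * (256) = -4096
Delta mod 5 = 4

Delta = 4 (mod 5)


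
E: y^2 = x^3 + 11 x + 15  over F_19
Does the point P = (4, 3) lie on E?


Check whether y^2 = x^3 + 11 x + 15 (mod 19) for (x, y) = (4, 3).
LHS: y^2 = 3^2 mod 19 = 9
RHS: x^3 + 11 x + 15 = 4^3 + 11*4 + 15 mod 19 = 9
LHS = RHS

Yes, on the curve


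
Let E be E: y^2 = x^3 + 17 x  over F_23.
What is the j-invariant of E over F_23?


Delta = -16(4 a^3 + 27 b^2) mod 23 = 1
-1728 * (4 a)^3 = -1728 * (4*17)^3 mod 23 = 3
j = 3 * 1^(-1) mod 23 = 3

j = 3 (mod 23)


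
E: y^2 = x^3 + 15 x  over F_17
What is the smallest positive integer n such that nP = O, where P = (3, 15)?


Compute successive multiples of P until we hit O:
  1P = (3, 15)
  2P = (15, 9)
  3P = (12, 15)
  4P = (2, 2)
  5P = (11, 0)
  6P = (2, 15)
  7P = (12, 2)
  8P = (15, 8)
  ... (continuing to 10P)
  10P = O

ord(P) = 10


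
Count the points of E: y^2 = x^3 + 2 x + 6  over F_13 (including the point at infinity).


For each x in F_13, count y with y^2 = x^3 + 2 x + 6 mod 13:
  x = 1: RHS = 9, y in [3, 10]  -> 2 point(s)
  x = 3: RHS = 0, y in [0]  -> 1 point(s)
  x = 4: RHS = 0, y in [0]  -> 1 point(s)
  x = 6: RHS = 0, y in [0]  -> 1 point(s)
  x = 7: RHS = 12, y in [5, 8]  -> 2 point(s)
  x = 8: RHS = 1, y in [1, 12]  -> 2 point(s)
  x = 9: RHS = 12, y in [5, 8]  -> 2 point(s)
  x = 10: RHS = 12, y in [5, 8]  -> 2 point(s)
  x = 12: RHS = 3, y in [4, 9]  -> 2 point(s)
Affine points: 15. Add the point at infinity: total = 16.

#E(F_13) = 16


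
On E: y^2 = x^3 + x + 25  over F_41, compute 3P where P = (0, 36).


k = 3 = 11_2 (binary, LSB first: 11)
Double-and-add from P = (0, 36):
  bit 0 = 1: acc = O + (0, 36) = (0, 36)
  bit 1 = 1: acc = (0, 36) + (16, 23) = (5, 27)

3P = (5, 27)


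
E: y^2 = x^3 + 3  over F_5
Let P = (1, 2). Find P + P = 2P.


Doubling: s = (3 x1^2 + a) / (2 y1)
s = (3*1^2 + 0) / (2*2) mod 5 = 2
x3 = s^2 - 2 x1 mod 5 = 2^2 - 2*1 = 2
y3 = s (x1 - x3) - y1 mod 5 = 2 * (1 - 2) - 2 = 1

2P = (2, 1)


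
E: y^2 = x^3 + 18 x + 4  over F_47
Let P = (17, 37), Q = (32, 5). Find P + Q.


P != Q, so use the chord formula.
s = (y2 - y1) / (x2 - x1) = (15) / (15) mod 47 = 1
x3 = s^2 - x1 - x2 mod 47 = 1^2 - 17 - 32 = 46
y3 = s (x1 - x3) - y1 mod 47 = 1 * (17 - 46) - 37 = 28

P + Q = (46, 28)


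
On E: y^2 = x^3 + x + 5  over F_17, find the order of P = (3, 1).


Compute successive multiples of P until we hit O:
  1P = (3, 1)
  2P = (3, 16)
  3P = O

ord(P) = 3


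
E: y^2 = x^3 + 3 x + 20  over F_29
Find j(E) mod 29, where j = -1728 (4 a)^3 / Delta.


Delta = -16(4 a^3 + 27 b^2) mod 29 = 23
-1728 * (4 a)^3 = -1728 * (4*3)^3 mod 29 = 1
j = 1 * 23^(-1) mod 29 = 24

j = 24 (mod 29)


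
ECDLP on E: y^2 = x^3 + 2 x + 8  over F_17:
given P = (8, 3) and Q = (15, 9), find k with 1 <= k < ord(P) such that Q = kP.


Enumerate multiples of P until we hit Q = (15, 9):
  1P = (8, 3)
  2P = (0, 12)
  3P = (10, 12)
  4P = (15, 8)
  5P = (7, 5)
  6P = (6, 10)
  7P = (11, 16)
  8P = (13, 15)
  9P = (14, 3)
  10P = (12, 14)
  11P = (12, 3)
  12P = (14, 14)
  13P = (13, 2)
  14P = (11, 1)
  15P = (6, 7)
  16P = (7, 12)
  17P = (15, 9)
Match found at i = 17.

k = 17


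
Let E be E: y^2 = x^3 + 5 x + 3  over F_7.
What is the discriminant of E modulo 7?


4 a^3 + 27 b^2 = 4*5^3 + 27*3^2 = 500 + 243 = 743
Delta = -16 * (743) = -11888
Delta mod 7 = 5

Delta = 5 (mod 7)


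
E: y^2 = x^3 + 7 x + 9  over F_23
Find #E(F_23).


For each x in F_23, count y with y^2 = x^3 + 7 x + 9 mod 23:
  x = 0: RHS = 9, y in [3, 20]  -> 2 point(s)
  x = 2: RHS = 8, y in [10, 13]  -> 2 point(s)
  x = 4: RHS = 9, y in [3, 20]  -> 2 point(s)
  x = 5: RHS = 8, y in [10, 13]  -> 2 point(s)
  x = 8: RHS = 2, y in [5, 18]  -> 2 point(s)
  x = 12: RHS = 4, y in [2, 21]  -> 2 point(s)
  x = 15: RHS = 16, y in [4, 19]  -> 2 point(s)
  x = 16: RHS = 8, y in [10, 13]  -> 2 point(s)
  x = 17: RHS = 4, y in [2, 21]  -> 2 point(s)
  x = 19: RHS = 9, y in [3, 20]  -> 2 point(s)
  x = 22: RHS = 1, y in [1, 22]  -> 2 point(s)
Affine points: 22. Add the point at infinity: total = 23.

#E(F_23) = 23


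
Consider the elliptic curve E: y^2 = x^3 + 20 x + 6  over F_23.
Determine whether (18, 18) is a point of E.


Check whether y^2 = x^3 + 20 x + 6 (mod 23) for (x, y) = (18, 18).
LHS: y^2 = 18^2 mod 23 = 2
RHS: x^3 + 20 x + 6 = 18^3 + 20*18 + 6 mod 23 = 11
LHS != RHS

No, not on the curve


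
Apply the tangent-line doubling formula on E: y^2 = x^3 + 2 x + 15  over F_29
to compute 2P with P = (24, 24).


Doubling: s = (3 x1^2 + a) / (2 y1)
s = (3*24^2 + 2) / (2*24) mod 29 = 1
x3 = s^2 - 2 x1 mod 29 = 1^2 - 2*24 = 11
y3 = s (x1 - x3) - y1 mod 29 = 1 * (24 - 11) - 24 = 18

2P = (11, 18)


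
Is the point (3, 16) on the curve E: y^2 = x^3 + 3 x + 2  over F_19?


Check whether y^2 = x^3 + 3 x + 2 (mod 19) for (x, y) = (3, 16).
LHS: y^2 = 16^2 mod 19 = 9
RHS: x^3 + 3 x + 2 = 3^3 + 3*3 + 2 mod 19 = 0
LHS != RHS

No, not on the curve


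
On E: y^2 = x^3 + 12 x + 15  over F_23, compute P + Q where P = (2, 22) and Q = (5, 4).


P != Q, so use the chord formula.
s = (y2 - y1) / (x2 - x1) = (5) / (3) mod 23 = 17
x3 = s^2 - x1 - x2 mod 23 = 17^2 - 2 - 5 = 6
y3 = s (x1 - x3) - y1 mod 23 = 17 * (2 - 6) - 22 = 2

P + Q = (6, 2)


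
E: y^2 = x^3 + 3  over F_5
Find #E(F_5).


For each x in F_5, count y with y^2 = x^3 + 0 x + 3 mod 5:
  x = 1: RHS = 4, y in [2, 3]  -> 2 point(s)
  x = 2: RHS = 1, y in [1, 4]  -> 2 point(s)
  x = 3: RHS = 0, y in [0]  -> 1 point(s)
Affine points: 5. Add the point at infinity: total = 6.

#E(F_5) = 6


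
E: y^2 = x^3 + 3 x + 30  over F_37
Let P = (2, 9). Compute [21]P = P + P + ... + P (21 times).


k = 21 = 10101_2 (binary, LSB first: 10101)
Double-and-add from P = (2, 9):
  bit 0 = 1: acc = O + (2, 9) = (2, 9)
  bit 1 = 0: acc unchanged = (2, 9)
  bit 2 = 1: acc = (2, 9) + (30, 6) = (1, 16)
  bit 3 = 0: acc unchanged = (1, 16)
  bit 4 = 1: acc = (1, 16) + (21, 20) = (18, 25)

21P = (18, 25)


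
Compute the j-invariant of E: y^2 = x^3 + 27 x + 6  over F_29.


Delta = -16(4 a^3 + 27 b^2) mod 29 = 11
-1728 * (4 a)^3 = -1728 * (4*27)^3 mod 29 = 4
j = 4 * 11^(-1) mod 29 = 3

j = 3 (mod 29)


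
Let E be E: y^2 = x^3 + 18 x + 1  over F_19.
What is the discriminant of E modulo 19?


4 a^3 + 27 b^2 = 4*18^3 + 27*1^2 = 23328 + 27 = 23355
Delta = -16 * (23355) = -373680
Delta mod 19 = 12

Delta = 12 (mod 19)


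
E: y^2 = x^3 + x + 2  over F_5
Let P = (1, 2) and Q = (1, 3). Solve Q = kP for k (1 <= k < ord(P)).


Enumerate multiples of P until we hit Q = (1, 3):
  1P = (1, 2)
  2P = (4, 0)
  3P = (1, 3)
Match found at i = 3.

k = 3


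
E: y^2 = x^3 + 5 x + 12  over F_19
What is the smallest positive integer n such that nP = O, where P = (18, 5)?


Compute successive multiples of P until we hit O:
  1P = (18, 5)
  2P = (11, 12)
  3P = (10, 6)
  4P = (2, 12)
  5P = (15, 2)
  6P = (6, 7)
  7P = (4, 18)
  8P = (3, 15)
  ... (continuing to 19P)
  19P = O

ord(P) = 19


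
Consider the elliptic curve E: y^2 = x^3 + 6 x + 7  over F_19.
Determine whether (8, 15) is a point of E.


Check whether y^2 = x^3 + 6 x + 7 (mod 19) for (x, y) = (8, 15).
LHS: y^2 = 15^2 mod 19 = 16
RHS: x^3 + 6 x + 7 = 8^3 + 6*8 + 7 mod 19 = 16
LHS = RHS

Yes, on the curve


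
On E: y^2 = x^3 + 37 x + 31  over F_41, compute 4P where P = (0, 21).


k = 4 = 100_2 (binary, LSB first: 001)
Double-and-add from P = (0, 21):
  bit 0 = 0: acc unchanged = O
  bit 1 = 0: acc unchanged = O
  bit 2 = 1: acc = O + (0, 20) = (0, 20)

4P = (0, 20)


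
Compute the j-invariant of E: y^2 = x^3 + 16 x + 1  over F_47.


Delta = -16(4 a^3 + 27 b^2) mod 47 = 13
-1728 * (4 a)^3 = -1728 * (4*16)^3 mod 47 = 40
j = 40 * 13^(-1) mod 47 = 32

j = 32 (mod 47)


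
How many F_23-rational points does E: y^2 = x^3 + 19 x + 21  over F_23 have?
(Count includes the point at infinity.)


For each x in F_23, count y with y^2 = x^3 + 19 x + 21 mod 23:
  x = 1: RHS = 18, y in [8, 15]  -> 2 point(s)
  x = 3: RHS = 13, y in [6, 17]  -> 2 point(s)
  x = 4: RHS = 0, y in [0]  -> 1 point(s)
  x = 6: RHS = 6, y in [11, 12]  -> 2 point(s)
  x = 8: RHS = 18, y in [8, 15]  -> 2 point(s)
  x = 9: RHS = 1, y in [1, 22]  -> 2 point(s)
  x = 13: RHS = 4, y in [2, 21]  -> 2 point(s)
  x = 14: RHS = 18, y in [8, 15]  -> 2 point(s)
  x = 15: RHS = 1, y in [1, 22]  -> 2 point(s)
  x = 17: RHS = 13, y in [6, 17]  -> 2 point(s)
  x = 18: RHS = 8, y in [10, 13]  -> 2 point(s)
  x = 20: RHS = 6, y in [11, 12]  -> 2 point(s)
  x = 22: RHS = 1, y in [1, 22]  -> 2 point(s)
Affine points: 25. Add the point at infinity: total = 26.

#E(F_23) = 26


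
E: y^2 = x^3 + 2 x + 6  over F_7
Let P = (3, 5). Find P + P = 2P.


Doubling: s = (3 x1^2 + a) / (2 y1)
s = (3*3^2 + 2) / (2*5) mod 7 = 5
x3 = s^2 - 2 x1 mod 7 = 5^2 - 2*3 = 5
y3 = s (x1 - x3) - y1 mod 7 = 5 * (3 - 5) - 5 = 6

2P = (5, 6)


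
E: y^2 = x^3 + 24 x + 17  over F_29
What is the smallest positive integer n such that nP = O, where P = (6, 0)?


Compute successive multiples of P until we hit O:
  1P = (6, 0)
  2P = O

ord(P) = 2


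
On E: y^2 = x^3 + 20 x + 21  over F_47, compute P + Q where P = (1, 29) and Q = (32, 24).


P != Q, so use the chord formula.
s = (y2 - y1) / (x2 - x1) = (42) / (31) mod 47 = 15
x3 = s^2 - x1 - x2 mod 47 = 15^2 - 1 - 32 = 4
y3 = s (x1 - x3) - y1 mod 47 = 15 * (1 - 4) - 29 = 20

P + Q = (4, 20)


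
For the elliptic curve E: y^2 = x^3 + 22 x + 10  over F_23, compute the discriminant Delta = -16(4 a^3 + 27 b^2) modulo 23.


4 a^3 + 27 b^2 = 4*22^3 + 27*10^2 = 42592 + 2700 = 45292
Delta = -16 * (45292) = -724672
Delta mod 23 = 12

Delta = 12 (mod 23)


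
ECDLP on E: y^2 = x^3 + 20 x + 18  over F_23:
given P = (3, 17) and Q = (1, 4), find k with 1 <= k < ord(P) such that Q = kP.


Enumerate multiples of P until we hit Q = (1, 4):
  1P = (3, 17)
  2P = (21, 19)
  3P = (1, 19)
  4P = (20, 0)
  5P = (1, 4)
Match found at i = 5.

k = 5


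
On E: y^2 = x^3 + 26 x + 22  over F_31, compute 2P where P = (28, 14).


Doubling: s = (3 x1^2 + a) / (2 y1)
s = (3*28^2 + 26) / (2*14) mod 31 = 3
x3 = s^2 - 2 x1 mod 31 = 3^2 - 2*28 = 15
y3 = s (x1 - x3) - y1 mod 31 = 3 * (28 - 15) - 14 = 25

2P = (15, 25)


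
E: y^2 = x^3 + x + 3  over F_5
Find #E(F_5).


For each x in F_5, count y with y^2 = x^3 + 1 x + 3 mod 5:
  x = 1: RHS = 0, y in [0]  -> 1 point(s)
  x = 4: RHS = 1, y in [1, 4]  -> 2 point(s)
Affine points: 3. Add the point at infinity: total = 4.

#E(F_5) = 4


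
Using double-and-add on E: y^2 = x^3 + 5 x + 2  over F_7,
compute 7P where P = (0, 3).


k = 7 = 111_2 (binary, LSB first: 111)
Double-and-add from P = (0, 3):
  bit 0 = 1: acc = O + (0, 3) = (0, 3)
  bit 1 = 1: acc = (0, 3) + (4, 3) = (3, 4)
  bit 2 = 1: acc = (3, 4) + (1, 6) = (4, 4)

7P = (4, 4)


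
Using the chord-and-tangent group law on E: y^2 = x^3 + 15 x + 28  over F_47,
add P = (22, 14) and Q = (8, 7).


P != Q, so use the chord formula.
s = (y2 - y1) / (x2 - x1) = (40) / (33) mod 47 = 24
x3 = s^2 - x1 - x2 mod 47 = 24^2 - 22 - 8 = 29
y3 = s (x1 - x3) - y1 mod 47 = 24 * (22 - 29) - 14 = 6

P + Q = (29, 6)


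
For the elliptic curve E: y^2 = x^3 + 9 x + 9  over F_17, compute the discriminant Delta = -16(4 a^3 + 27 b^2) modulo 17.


4 a^3 + 27 b^2 = 4*9^3 + 27*9^2 = 2916 + 2187 = 5103
Delta = -16 * (5103) = -81648
Delta mod 17 = 3

Delta = 3 (mod 17)


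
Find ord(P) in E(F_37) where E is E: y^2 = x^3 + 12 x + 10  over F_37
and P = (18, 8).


Compute successive multiples of P until we hit O:
  1P = (18, 8)
  2P = (0, 26)
  3P = (20, 31)
  4P = (11, 17)
  5P = (24, 5)
  6P = (23, 13)
  7P = (34, 13)
  8P = (26, 8)
  ... (continuing to 24P)
  24P = O

ord(P) = 24


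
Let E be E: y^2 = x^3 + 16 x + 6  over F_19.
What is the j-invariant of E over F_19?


Delta = -16(4 a^3 + 27 b^2) mod 19 = 8
-1728 * (4 a)^3 = -1728 * (4*16)^3 mod 19 = 1
j = 1 * 8^(-1) mod 19 = 12

j = 12 (mod 19)


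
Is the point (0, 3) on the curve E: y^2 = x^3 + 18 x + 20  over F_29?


Check whether y^2 = x^3 + 18 x + 20 (mod 29) for (x, y) = (0, 3).
LHS: y^2 = 3^2 mod 29 = 9
RHS: x^3 + 18 x + 20 = 0^3 + 18*0 + 20 mod 29 = 20
LHS != RHS

No, not on the curve


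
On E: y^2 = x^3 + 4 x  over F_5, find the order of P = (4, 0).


Compute successive multiples of P until we hit O:
  1P = (4, 0)
  2P = O

ord(P) = 2


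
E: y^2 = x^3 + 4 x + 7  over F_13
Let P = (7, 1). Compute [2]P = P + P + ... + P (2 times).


k = 2 = 10_2 (binary, LSB first: 01)
Double-and-add from P = (7, 1):
  bit 0 = 0: acc unchanged = O
  bit 1 = 1: acc = O + (2, 6) = (2, 6)

2P = (2, 6)


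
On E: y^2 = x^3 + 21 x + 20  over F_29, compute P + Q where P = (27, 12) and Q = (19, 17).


P != Q, so use the chord formula.
s = (y2 - y1) / (x2 - x1) = (5) / (21) mod 29 = 3
x3 = s^2 - x1 - x2 mod 29 = 3^2 - 27 - 19 = 21
y3 = s (x1 - x3) - y1 mod 29 = 3 * (27 - 21) - 12 = 6

P + Q = (21, 6)


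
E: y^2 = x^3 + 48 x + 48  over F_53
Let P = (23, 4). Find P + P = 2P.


Doubling: s = (3 x1^2 + a) / (2 y1)
s = (3*23^2 + 48) / (2*4) mod 53 = 52
x3 = s^2 - 2 x1 mod 53 = 52^2 - 2*23 = 8
y3 = s (x1 - x3) - y1 mod 53 = 52 * (23 - 8) - 4 = 34

2P = (8, 34)


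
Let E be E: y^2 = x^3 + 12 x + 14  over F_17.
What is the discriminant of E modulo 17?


4 a^3 + 27 b^2 = 4*12^3 + 27*14^2 = 6912 + 5292 = 12204
Delta = -16 * (12204) = -195264
Delta mod 17 = 15

Delta = 15 (mod 17)


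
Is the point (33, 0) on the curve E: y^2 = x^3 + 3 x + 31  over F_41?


Check whether y^2 = x^3 + 3 x + 31 (mod 41) for (x, y) = (33, 0).
LHS: y^2 = 0^2 mod 41 = 0
RHS: x^3 + 3 x + 31 = 33^3 + 3*33 + 31 mod 41 = 28
LHS != RHS

No, not on the curve


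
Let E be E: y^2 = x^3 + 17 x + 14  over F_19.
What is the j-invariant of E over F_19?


Delta = -16(4 a^3 + 27 b^2) mod 19 = 10
-1728 * (4 a)^3 = -1728 * (4*17)^3 mod 19 = 1
j = 1 * 10^(-1) mod 19 = 2

j = 2 (mod 19)


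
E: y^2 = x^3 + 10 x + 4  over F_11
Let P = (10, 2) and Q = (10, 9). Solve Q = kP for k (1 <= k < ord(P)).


Enumerate multiples of P until we hit Q = (10, 9):
  1P = (10, 2)
  2P = (5, 6)
  3P = (5, 5)
  4P = (10, 9)
Match found at i = 4.

k = 4


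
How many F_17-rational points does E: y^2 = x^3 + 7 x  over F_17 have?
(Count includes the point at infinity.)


For each x in F_17, count y with y^2 = x^3 + 7 x + 0 mod 17:
  x = 0: RHS = 0, y in [0]  -> 1 point(s)
  x = 1: RHS = 8, y in [5, 12]  -> 2 point(s)
  x = 7: RHS = 1, y in [1, 16]  -> 2 point(s)
  x = 10: RHS = 16, y in [4, 13]  -> 2 point(s)
  x = 16: RHS = 9, y in [3, 14]  -> 2 point(s)
Affine points: 9. Add the point at infinity: total = 10.

#E(F_17) = 10


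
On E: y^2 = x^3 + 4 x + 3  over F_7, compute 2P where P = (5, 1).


Doubling: s = (3 x1^2 + a) / (2 y1)
s = (3*5^2 + 4) / (2*1) mod 7 = 1
x3 = s^2 - 2 x1 mod 7 = 1^2 - 2*5 = 5
y3 = s (x1 - x3) - y1 mod 7 = 1 * (5 - 5) - 1 = 6

2P = (5, 6)


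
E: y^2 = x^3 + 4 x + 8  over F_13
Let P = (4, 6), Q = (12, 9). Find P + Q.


P != Q, so use the chord formula.
s = (y2 - y1) / (x2 - x1) = (3) / (8) mod 13 = 2
x3 = s^2 - x1 - x2 mod 13 = 2^2 - 4 - 12 = 1
y3 = s (x1 - x3) - y1 mod 13 = 2 * (4 - 1) - 6 = 0

P + Q = (1, 0)


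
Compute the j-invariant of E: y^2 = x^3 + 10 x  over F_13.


Delta = -16(4 a^3 + 27 b^2) mod 13 = 12
-1728 * (4 a)^3 = -1728 * (4*10)^3 mod 13 = 1
j = 1 * 12^(-1) mod 13 = 12

j = 12 (mod 13)


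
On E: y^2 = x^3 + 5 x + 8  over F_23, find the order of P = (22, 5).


Compute successive multiples of P until we hit O:
  1P = (22, 5)
  2P = (10, 0)
  3P = (22, 18)
  4P = O

ord(P) = 4


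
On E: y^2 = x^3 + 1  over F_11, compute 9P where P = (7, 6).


k = 9 = 1001_2 (binary, LSB first: 1001)
Double-and-add from P = (7, 6):
  bit 0 = 1: acc = O + (7, 6) = (7, 6)
  bit 1 = 0: acc unchanged = (7, 6)
  bit 2 = 0: acc unchanged = (7, 6)
  bit 3 = 1: acc = (7, 6) + (0, 10) = (5, 7)

9P = (5, 7)


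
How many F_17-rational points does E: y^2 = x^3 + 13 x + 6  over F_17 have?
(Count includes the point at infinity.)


For each x in F_17, count y with y^2 = x^3 + 13 x + 6 mod 17:
  x = 3: RHS = 4, y in [2, 15]  -> 2 point(s)
  x = 5: RHS = 9, y in [3, 14]  -> 2 point(s)
  x = 7: RHS = 15, y in [7, 10]  -> 2 point(s)
  x = 9: RHS = 2, y in [6, 11]  -> 2 point(s)
  x = 11: RHS = 1, y in [1, 16]  -> 2 point(s)
  x = 13: RHS = 9, y in [3, 14]  -> 2 point(s)
  x = 14: RHS = 8, y in [5, 12]  -> 2 point(s)
  x = 16: RHS = 9, y in [3, 14]  -> 2 point(s)
Affine points: 16. Add the point at infinity: total = 17.

#E(F_17) = 17


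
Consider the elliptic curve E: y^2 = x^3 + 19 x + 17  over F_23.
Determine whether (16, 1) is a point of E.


Check whether y^2 = x^3 + 19 x + 17 (mod 23) for (x, y) = (16, 1).
LHS: y^2 = 1^2 mod 23 = 1
RHS: x^3 + 19 x + 17 = 16^3 + 19*16 + 17 mod 23 = 1
LHS = RHS

Yes, on the curve


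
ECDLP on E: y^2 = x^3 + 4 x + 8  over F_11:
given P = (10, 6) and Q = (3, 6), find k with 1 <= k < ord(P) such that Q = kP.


Enumerate multiples of P until we hit Q = (3, 6):
  1P = (10, 6)
  2P = (7, 4)
  3P = (3, 6)
Match found at i = 3.

k = 3


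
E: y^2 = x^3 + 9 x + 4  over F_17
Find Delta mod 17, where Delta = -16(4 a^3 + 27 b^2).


4 a^3 + 27 b^2 = 4*9^3 + 27*4^2 = 2916 + 432 = 3348
Delta = -16 * (3348) = -53568
Delta mod 17 = 16

Delta = 16 (mod 17)


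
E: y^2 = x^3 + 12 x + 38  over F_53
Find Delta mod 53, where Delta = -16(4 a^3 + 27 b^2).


4 a^3 + 27 b^2 = 4*12^3 + 27*38^2 = 6912 + 38988 = 45900
Delta = -16 * (45900) = -734400
Delta mod 53 = 21

Delta = 21 (mod 53)


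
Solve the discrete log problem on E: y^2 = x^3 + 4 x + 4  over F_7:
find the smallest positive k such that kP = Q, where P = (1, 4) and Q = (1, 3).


Enumerate multiples of P until we hit Q = (1, 3):
  1P = (1, 4)
  2P = (5, 3)
  3P = (5, 4)
  4P = (1, 3)
Match found at i = 4.

k = 4


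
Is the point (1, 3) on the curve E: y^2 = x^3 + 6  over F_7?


Check whether y^2 = x^3 + 0 x + 6 (mod 7) for (x, y) = (1, 3).
LHS: y^2 = 3^2 mod 7 = 2
RHS: x^3 + 0 x + 6 = 1^3 + 0*1 + 6 mod 7 = 0
LHS != RHS

No, not on the curve


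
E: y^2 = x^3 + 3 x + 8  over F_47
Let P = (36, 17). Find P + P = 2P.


Doubling: s = (3 x1^2 + a) / (2 y1)
s = (3*36^2 + 3) / (2*17) mod 47 = 8
x3 = s^2 - 2 x1 mod 47 = 8^2 - 2*36 = 39
y3 = s (x1 - x3) - y1 mod 47 = 8 * (36 - 39) - 17 = 6

2P = (39, 6)


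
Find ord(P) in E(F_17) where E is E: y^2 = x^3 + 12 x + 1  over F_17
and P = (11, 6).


Compute successive multiples of P until we hit O:
  1P = (11, 6)
  2P = (10, 4)
  3P = (0, 16)
  4P = (5, 4)
  5P = (3, 8)
  6P = (2, 13)
  7P = (13, 5)
  8P = (6, 0)
  ... (continuing to 16P)
  16P = O

ord(P) = 16


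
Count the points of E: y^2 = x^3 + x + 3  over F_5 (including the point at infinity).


For each x in F_5, count y with y^2 = x^3 + 1 x + 3 mod 5:
  x = 1: RHS = 0, y in [0]  -> 1 point(s)
  x = 4: RHS = 1, y in [1, 4]  -> 2 point(s)
Affine points: 3. Add the point at infinity: total = 4.

#E(F_5) = 4


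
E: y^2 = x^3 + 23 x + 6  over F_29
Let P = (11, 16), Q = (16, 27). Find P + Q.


P != Q, so use the chord formula.
s = (y2 - y1) / (x2 - x1) = (11) / (5) mod 29 = 8
x3 = s^2 - x1 - x2 mod 29 = 8^2 - 11 - 16 = 8
y3 = s (x1 - x3) - y1 mod 29 = 8 * (11 - 8) - 16 = 8

P + Q = (8, 8)


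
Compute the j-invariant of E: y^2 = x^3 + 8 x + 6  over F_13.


Delta = -16(4 a^3 + 27 b^2) mod 13 = 1
-1728 * (4 a)^3 = -1728 * (4*8)^3 mod 13 = 8
j = 8 * 1^(-1) mod 13 = 8

j = 8 (mod 13)


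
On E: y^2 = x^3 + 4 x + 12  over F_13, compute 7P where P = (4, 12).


k = 7 = 111_2 (binary, LSB first: 111)
Double-and-add from P = (4, 12):
  bit 0 = 1: acc = O + (4, 12) = (4, 12)
  bit 1 = 1: acc = (4, 12) + (5, 1) = (8, 6)
  bit 2 = 1: acc = (8, 6) + (0, 8) = (1, 2)

7P = (1, 2)


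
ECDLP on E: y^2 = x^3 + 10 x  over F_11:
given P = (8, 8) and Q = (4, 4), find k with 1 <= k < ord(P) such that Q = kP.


Enumerate multiples of P until we hit Q = (4, 4):
  1P = (8, 8)
  2P = (4, 4)
Match found at i = 2.

k = 2


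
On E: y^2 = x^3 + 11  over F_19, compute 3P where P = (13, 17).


k = 3 = 11_2 (binary, LSB first: 11)
Double-and-add from P = (13, 17):
  bit 0 = 1: acc = O + (13, 17) = (13, 17)
  bit 1 = 1: acc = (13, 17) + (0, 12) = (3, 0)

3P = (3, 0)


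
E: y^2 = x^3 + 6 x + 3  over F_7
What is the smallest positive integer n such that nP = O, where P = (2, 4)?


Compute successive multiples of P until we hit O:
  1P = (2, 4)
  2P = (5, 5)
  3P = (4, 0)
  4P = (5, 2)
  5P = (2, 3)
  6P = O

ord(P) = 6


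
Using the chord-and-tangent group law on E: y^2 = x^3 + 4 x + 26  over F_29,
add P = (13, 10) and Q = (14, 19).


P != Q, so use the chord formula.
s = (y2 - y1) / (x2 - x1) = (9) / (1) mod 29 = 9
x3 = s^2 - x1 - x2 mod 29 = 9^2 - 13 - 14 = 25
y3 = s (x1 - x3) - y1 mod 29 = 9 * (13 - 25) - 10 = 27

P + Q = (25, 27)


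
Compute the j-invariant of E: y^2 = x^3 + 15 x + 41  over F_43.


Delta = -16(4 a^3 + 27 b^2) mod 43 = 24
-1728 * (4 a)^3 = -1728 * (4*15)^3 mod 43 = 41
j = 41 * 24^(-1) mod 43 = 25

j = 25 (mod 43)


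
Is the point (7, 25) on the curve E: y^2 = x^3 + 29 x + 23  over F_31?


Check whether y^2 = x^3 + 29 x + 23 (mod 31) for (x, y) = (7, 25).
LHS: y^2 = 25^2 mod 31 = 5
RHS: x^3 + 29 x + 23 = 7^3 + 29*7 + 23 mod 31 = 11
LHS != RHS

No, not on the curve


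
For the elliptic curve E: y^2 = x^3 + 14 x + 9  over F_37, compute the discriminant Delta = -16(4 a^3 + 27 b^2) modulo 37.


4 a^3 + 27 b^2 = 4*14^3 + 27*9^2 = 10976 + 2187 = 13163
Delta = -16 * (13163) = -210608
Delta mod 37 = 33

Delta = 33 (mod 37)


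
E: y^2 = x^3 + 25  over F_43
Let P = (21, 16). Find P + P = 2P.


Doubling: s = (3 x1^2 + a) / (2 y1)
s = (3*21^2 + 0) / (2*16) mod 43 = 40
x3 = s^2 - 2 x1 mod 43 = 40^2 - 2*21 = 10
y3 = s (x1 - x3) - y1 mod 43 = 40 * (21 - 10) - 16 = 37

2P = (10, 37)


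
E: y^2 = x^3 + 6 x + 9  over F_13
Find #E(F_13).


For each x in F_13, count y with y^2 = x^3 + 6 x + 9 mod 13:
  x = 0: RHS = 9, y in [3, 10]  -> 2 point(s)
  x = 1: RHS = 3, y in [4, 9]  -> 2 point(s)
  x = 2: RHS = 3, y in [4, 9]  -> 2 point(s)
  x = 6: RHS = 1, y in [1, 12]  -> 2 point(s)
  x = 7: RHS = 4, y in [2, 11]  -> 2 point(s)
  x = 8: RHS = 10, y in [6, 7]  -> 2 point(s)
  x = 9: RHS = 12, y in [5, 8]  -> 2 point(s)
  x = 10: RHS = 3, y in [4, 9]  -> 2 point(s)
Affine points: 16. Add the point at infinity: total = 17.

#E(F_13) = 17


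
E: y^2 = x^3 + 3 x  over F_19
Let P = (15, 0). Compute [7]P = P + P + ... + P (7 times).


k = 7 = 111_2 (binary, LSB first: 111)
Double-and-add from P = (15, 0):
  bit 0 = 1: acc = O + (15, 0) = (15, 0)
  bit 1 = 1: acc = (15, 0) + O = (15, 0)
  bit 2 = 1: acc = (15, 0) + O = (15, 0)

7P = (15, 0)


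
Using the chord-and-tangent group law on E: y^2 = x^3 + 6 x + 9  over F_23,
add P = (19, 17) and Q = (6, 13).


P != Q, so use the chord formula.
s = (y2 - y1) / (x2 - x1) = (19) / (10) mod 23 = 18
x3 = s^2 - x1 - x2 mod 23 = 18^2 - 19 - 6 = 0
y3 = s (x1 - x3) - y1 mod 23 = 18 * (19 - 0) - 17 = 3

P + Q = (0, 3)


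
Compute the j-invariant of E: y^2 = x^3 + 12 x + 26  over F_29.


Delta = -16(4 a^3 + 27 b^2) mod 29 = 12
-1728 * (4 a)^3 = -1728 * (4*12)^3 mod 29 = 6
j = 6 * 12^(-1) mod 29 = 15

j = 15 (mod 29)


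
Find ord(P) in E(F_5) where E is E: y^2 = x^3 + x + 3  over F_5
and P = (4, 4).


Compute successive multiples of P until we hit O:
  1P = (4, 4)
  2P = (1, 0)
  3P = (4, 1)
  4P = O

ord(P) = 4


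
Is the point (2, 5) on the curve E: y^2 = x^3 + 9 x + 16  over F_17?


Check whether y^2 = x^3 + 9 x + 16 (mod 17) for (x, y) = (2, 5).
LHS: y^2 = 5^2 mod 17 = 8
RHS: x^3 + 9 x + 16 = 2^3 + 9*2 + 16 mod 17 = 8
LHS = RHS

Yes, on the curve


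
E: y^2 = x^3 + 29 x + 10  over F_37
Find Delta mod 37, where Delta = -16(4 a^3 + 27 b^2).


4 a^3 + 27 b^2 = 4*29^3 + 27*10^2 = 97556 + 2700 = 100256
Delta = -16 * (100256) = -1604096
Delta mod 37 = 2

Delta = 2 (mod 37)


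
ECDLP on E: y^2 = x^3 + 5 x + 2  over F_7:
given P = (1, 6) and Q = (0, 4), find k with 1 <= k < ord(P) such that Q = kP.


Enumerate multiples of P until we hit Q = (0, 4):
  1P = (1, 6)
  2P = (0, 4)
Match found at i = 2.

k = 2


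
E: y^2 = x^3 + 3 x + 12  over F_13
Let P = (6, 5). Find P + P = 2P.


Doubling: s = (3 x1^2 + a) / (2 y1)
s = (3*6^2 + 3) / (2*5) mod 13 = 2
x3 = s^2 - 2 x1 mod 13 = 2^2 - 2*6 = 5
y3 = s (x1 - x3) - y1 mod 13 = 2 * (6 - 5) - 5 = 10

2P = (5, 10)


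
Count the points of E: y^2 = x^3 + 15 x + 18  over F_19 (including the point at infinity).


For each x in F_19, count y with y^2 = x^3 + 15 x + 18 mod 19:
  x = 4: RHS = 9, y in [3, 16]  -> 2 point(s)
  x = 5: RHS = 9, y in [3, 16]  -> 2 point(s)
  x = 6: RHS = 1, y in [1, 18]  -> 2 point(s)
  x = 8: RHS = 4, y in [2, 17]  -> 2 point(s)
  x = 10: RHS = 9, y in [3, 16]  -> 2 point(s)
  x = 12: RHS = 7, y in [8, 11]  -> 2 point(s)
  x = 13: RHS = 16, y in [4, 15]  -> 2 point(s)
Affine points: 14. Add the point at infinity: total = 15.

#E(F_19) = 15


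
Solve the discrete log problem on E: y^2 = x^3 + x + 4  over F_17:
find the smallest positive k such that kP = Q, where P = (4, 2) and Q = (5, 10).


Enumerate multiples of P until we hit Q = (5, 10):
  1P = (4, 2)
  2P = (5, 7)
  3P = (16, 6)
  4P = (16, 11)
  5P = (5, 10)
Match found at i = 5.

k = 5


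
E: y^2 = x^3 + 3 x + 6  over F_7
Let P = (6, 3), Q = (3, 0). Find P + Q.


P != Q, so use the chord formula.
s = (y2 - y1) / (x2 - x1) = (4) / (4) mod 7 = 1
x3 = s^2 - x1 - x2 mod 7 = 1^2 - 6 - 3 = 6
y3 = s (x1 - x3) - y1 mod 7 = 1 * (6 - 6) - 3 = 4

P + Q = (6, 4)


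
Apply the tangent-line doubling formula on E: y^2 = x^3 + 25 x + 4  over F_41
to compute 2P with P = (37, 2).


Doubling: s = (3 x1^2 + a) / (2 y1)
s = (3*37^2 + 25) / (2*2) mod 41 = 8
x3 = s^2 - 2 x1 mod 41 = 8^2 - 2*37 = 31
y3 = s (x1 - x3) - y1 mod 41 = 8 * (37 - 31) - 2 = 5

2P = (31, 5)


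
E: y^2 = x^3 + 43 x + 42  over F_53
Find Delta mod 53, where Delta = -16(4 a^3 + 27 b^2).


4 a^3 + 27 b^2 = 4*43^3 + 27*42^2 = 318028 + 47628 = 365656
Delta = -16 * (365656) = -5850496
Delta mod 53 = 15

Delta = 15 (mod 53)


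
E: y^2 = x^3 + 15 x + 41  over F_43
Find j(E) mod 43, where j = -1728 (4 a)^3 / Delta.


Delta = -16(4 a^3 + 27 b^2) mod 43 = 24
-1728 * (4 a)^3 = -1728 * (4*15)^3 mod 43 = 41
j = 41 * 24^(-1) mod 43 = 25

j = 25 (mod 43)


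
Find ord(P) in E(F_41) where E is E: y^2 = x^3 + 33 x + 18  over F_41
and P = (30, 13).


Compute successive multiples of P until we hit O:
  1P = (30, 13)
  2P = (40, 5)
  3P = (11, 21)
  4P = (33, 12)
  5P = (10, 35)
  6P = (10, 6)
  7P = (33, 29)
  8P = (11, 20)
  ... (continuing to 11P)
  11P = O

ord(P) = 11


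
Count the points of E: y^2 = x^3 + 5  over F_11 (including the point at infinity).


For each x in F_11, count y with y^2 = x^3 + 0 x + 5 mod 11:
  x = 0: RHS = 5, y in [4, 7]  -> 2 point(s)
  x = 4: RHS = 3, y in [5, 6]  -> 2 point(s)
  x = 5: RHS = 9, y in [3, 8]  -> 2 point(s)
  x = 6: RHS = 1, y in [1, 10]  -> 2 point(s)
  x = 8: RHS = 0, y in [0]  -> 1 point(s)
  x = 10: RHS = 4, y in [2, 9]  -> 2 point(s)
Affine points: 11. Add the point at infinity: total = 12.

#E(F_11) = 12
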